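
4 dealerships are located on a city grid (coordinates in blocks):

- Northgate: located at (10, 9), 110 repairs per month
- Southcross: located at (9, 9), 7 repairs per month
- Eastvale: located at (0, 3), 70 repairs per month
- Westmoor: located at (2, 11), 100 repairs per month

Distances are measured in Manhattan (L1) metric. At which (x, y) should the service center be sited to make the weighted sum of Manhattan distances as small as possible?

Manhattan distance separates: Σwᵢ(|x−xᵢ|+|y−yᵢ|) = Σwᵢ|x−xᵢ| + Σwᵢ|y−yᵢ|, so x and y are optimised independently as 1-D weighted medians.
Total weight W = 287; half = 143.5.
x-coordinate, sorted with cumulative weight:
  x=0 (Eastvale, w=70) cum 70
  x=2 (Westmoor, w=100) cum 170  ← median
  x=9 (Southcross, w=7) cum 177
  x=10 (Northgate, w=110) cum 287
⇒ x* = 2
y-coordinate, sorted with cumulative weight:
  y=3 (Eastvale, w=70) cum 70
  y=9 (Northgate, w=110) cum 180  ← median
  y=9 (Southcross, w=7) cum 187
  y=11 (Westmoor, w=100) cum 287
⇒ y* = 9

(2, 9)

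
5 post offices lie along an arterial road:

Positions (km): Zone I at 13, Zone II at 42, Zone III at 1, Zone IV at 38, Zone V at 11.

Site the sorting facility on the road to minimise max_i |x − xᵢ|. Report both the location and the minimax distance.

The 1-center on a line is the midpoint of the two extreme points: leftmost at 1, rightmost at 42.
Optimal location = (1 + 42)/2 = 21.5; maximum distance = (42 − 1)/2 = 20.5.

location 21.5, max distance 20.5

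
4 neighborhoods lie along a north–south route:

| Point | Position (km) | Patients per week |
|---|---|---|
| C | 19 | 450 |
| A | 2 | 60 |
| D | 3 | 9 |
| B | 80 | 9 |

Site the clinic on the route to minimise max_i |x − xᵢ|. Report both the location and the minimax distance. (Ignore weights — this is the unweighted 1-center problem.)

The 1-center on a line is the midpoint of the two extreme points: leftmost at 2, rightmost at 80.
Optimal location = (2 + 80)/2 = 41; maximum distance = (80 − 2)/2 = 39.

location 41, max distance 39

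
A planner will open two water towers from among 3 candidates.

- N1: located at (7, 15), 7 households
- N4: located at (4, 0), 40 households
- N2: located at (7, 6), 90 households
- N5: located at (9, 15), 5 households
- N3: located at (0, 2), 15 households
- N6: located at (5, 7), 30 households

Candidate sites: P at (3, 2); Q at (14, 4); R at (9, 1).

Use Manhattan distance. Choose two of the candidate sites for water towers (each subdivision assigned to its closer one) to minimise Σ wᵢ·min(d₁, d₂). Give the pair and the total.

{P, R}, total 1187

Evaluate every pair (each demand assigned to the nearer of the two):
  {P, R}: total = 1187
  {P, Q}: total = 1294
  {Q, R}: total = 1502
Best pair: {P, R} with total 1187.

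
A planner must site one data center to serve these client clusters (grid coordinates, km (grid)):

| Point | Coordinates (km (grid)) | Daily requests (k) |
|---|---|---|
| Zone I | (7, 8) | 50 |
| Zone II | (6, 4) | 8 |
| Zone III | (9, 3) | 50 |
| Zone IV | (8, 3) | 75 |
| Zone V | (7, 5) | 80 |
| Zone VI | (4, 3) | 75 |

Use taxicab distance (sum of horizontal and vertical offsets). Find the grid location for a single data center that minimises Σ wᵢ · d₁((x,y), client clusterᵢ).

(7, 3)

Manhattan distance separates: Σwᵢ(|x−xᵢ|+|y−yᵢ|) = Σwᵢ|x−xᵢ| + Σwᵢ|y−yᵢ|, so x and y are optimised independently as 1-D weighted medians.
Total weight W = 338; half = 169.
x-coordinate, sorted with cumulative weight:
  x=4 (Zone VI, w=75) cum 75
  x=6 (Zone II, w=8) cum 83
  x=7 (Zone I, w=50) cum 133
  x=7 (Zone V, w=80) cum 213  ← median
  x=8 (Zone IV, w=75) cum 288
  x=9 (Zone III, w=50) cum 338
⇒ x* = 7
y-coordinate, sorted with cumulative weight:
  y=3 (Zone III, w=50) cum 50
  y=3 (Zone IV, w=75) cum 125
  y=3 (Zone VI, w=75) cum 200  ← median
  y=4 (Zone II, w=8) cum 208
  y=5 (Zone V, w=80) cum 288
  y=8 (Zone I, w=50) cum 338
⇒ y* = 3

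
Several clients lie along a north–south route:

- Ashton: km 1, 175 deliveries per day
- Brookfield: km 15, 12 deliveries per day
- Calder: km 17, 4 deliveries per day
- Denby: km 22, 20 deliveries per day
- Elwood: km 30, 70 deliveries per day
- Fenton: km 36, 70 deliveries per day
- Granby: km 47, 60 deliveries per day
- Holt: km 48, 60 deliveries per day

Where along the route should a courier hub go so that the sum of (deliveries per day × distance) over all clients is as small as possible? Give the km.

x = 30

For a sum of weighted absolute distances on a line, the optimum is the weighted median (not the mean). Total weight W = 471; half-weight = 235.5.
Sort by position and accumulate weight:
  km 1 (Ashton, w=175) → cum 175
  km 15 (Brookfield, w=12) → cum 187
  km 17 (Calder, w=4) → cum 191
  km 22 (Denby, w=20) → cum 211
  km 30 (Elwood, w=70) → cum 281  ≥ 235.5 → median here
  km 36 (Fenton, w=70) → cum 351
  km 47 (Granby, w=60) → cum 411
  km 48 (Holt, w=60) → cum 471
Optimal location: km 30.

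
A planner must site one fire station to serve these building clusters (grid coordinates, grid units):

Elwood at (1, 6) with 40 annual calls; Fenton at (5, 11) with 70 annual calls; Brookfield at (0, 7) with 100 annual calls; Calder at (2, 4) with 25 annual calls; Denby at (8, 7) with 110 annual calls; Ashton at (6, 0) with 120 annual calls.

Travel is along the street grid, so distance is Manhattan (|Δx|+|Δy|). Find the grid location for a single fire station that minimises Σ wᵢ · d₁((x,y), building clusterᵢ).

(5, 7)

Manhattan distance separates: Σwᵢ(|x−xᵢ|+|y−yᵢ|) = Σwᵢ|x−xᵢ| + Σwᵢ|y−yᵢ|, so x and y are optimised independently as 1-D weighted medians.
Total weight W = 465; half = 232.5.
x-coordinate, sorted with cumulative weight:
  x=0 (Brookfield, w=100) cum 100
  x=1 (Elwood, w=40) cum 140
  x=2 (Calder, w=25) cum 165
  x=5 (Fenton, w=70) cum 235  ← median
  x=6 (Ashton, w=120) cum 355
  x=8 (Denby, w=110) cum 465
⇒ x* = 5
y-coordinate, sorted with cumulative weight:
  y=0 (Ashton, w=120) cum 120
  y=4 (Calder, w=25) cum 145
  y=6 (Elwood, w=40) cum 185
  y=7 (Brookfield, w=100) cum 285  ← median
  y=7 (Denby, w=110) cum 395
  y=11 (Fenton, w=70) cum 465
⇒ y* = 7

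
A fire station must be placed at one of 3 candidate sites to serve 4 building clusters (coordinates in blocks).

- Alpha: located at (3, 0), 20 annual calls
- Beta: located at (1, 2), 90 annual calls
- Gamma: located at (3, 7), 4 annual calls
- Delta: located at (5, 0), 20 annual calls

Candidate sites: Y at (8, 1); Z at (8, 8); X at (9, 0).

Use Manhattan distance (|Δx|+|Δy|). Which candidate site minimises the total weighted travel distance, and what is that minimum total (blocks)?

Y, total 964 blocks

Total weighted distance at each candidate:
  Y (8, 1): total = 964
  Z (8, 8): total = 1674
  X (9, 0): total = 1152
Minimum is at Y with total 964 blocks.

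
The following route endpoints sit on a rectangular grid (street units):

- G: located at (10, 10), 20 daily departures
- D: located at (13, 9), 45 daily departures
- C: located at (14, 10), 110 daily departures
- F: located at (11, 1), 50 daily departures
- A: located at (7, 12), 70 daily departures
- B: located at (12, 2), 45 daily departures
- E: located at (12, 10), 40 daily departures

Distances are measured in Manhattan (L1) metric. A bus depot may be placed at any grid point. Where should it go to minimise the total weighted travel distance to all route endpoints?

Manhattan distance separates: Σwᵢ(|x−xᵢ|+|y−yᵢ|) = Σwᵢ|x−xᵢ| + Σwᵢ|y−yᵢ|, so x and y are optimised independently as 1-D weighted medians.
Total weight W = 380; half = 190.
x-coordinate, sorted with cumulative weight:
  x=7 (A, w=70) cum 70
  x=10 (G, w=20) cum 90
  x=11 (F, w=50) cum 140
  x=12 (B, w=45) cum 185
  x=12 (E, w=40) cum 225  ← median
  x=13 (D, w=45) cum 270
  x=14 (C, w=110) cum 380
⇒ x* = 12
y-coordinate, sorted with cumulative weight:
  y=1 (F, w=50) cum 50
  y=2 (B, w=45) cum 95
  y=9 (D, w=45) cum 140
  y=10 (G, w=20) cum 160
  y=10 (C, w=110) cum 270  ← median
  y=10 (E, w=40) cum 310
  y=12 (A, w=70) cum 380
⇒ y* = 10

(12, 10)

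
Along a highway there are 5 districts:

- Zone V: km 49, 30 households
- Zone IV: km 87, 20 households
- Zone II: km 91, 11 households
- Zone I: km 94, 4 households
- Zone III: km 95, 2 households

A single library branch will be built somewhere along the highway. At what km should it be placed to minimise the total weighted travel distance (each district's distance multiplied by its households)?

For a sum of weighted absolute distances on a line, the optimum is the weighted median (not the mean). Total weight W = 67; half-weight = 33.5.
Sort by position and accumulate weight:
  km 49 (Zone V, w=30) → cum 30
  km 87 (Zone IV, w=20) → cum 50  ≥ 33.5 → median here
  km 91 (Zone II, w=11) → cum 61
  km 94 (Zone I, w=4) → cum 65
  km 95 (Zone III, w=2) → cum 67
Optimal location: km 87.

x = 87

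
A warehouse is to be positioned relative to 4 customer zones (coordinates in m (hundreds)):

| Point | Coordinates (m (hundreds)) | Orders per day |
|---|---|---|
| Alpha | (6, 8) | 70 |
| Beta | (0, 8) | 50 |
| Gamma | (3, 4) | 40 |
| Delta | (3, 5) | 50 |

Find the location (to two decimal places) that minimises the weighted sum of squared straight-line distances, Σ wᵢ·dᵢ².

The minimiser of Σwᵢ‖p−pᵢ‖² is the weighted centroid p* = (Σwᵢpᵢ)/(Σwᵢ).
Σwᵢ = 210.
Σwᵢxᵢ = 70·6 + 50·0 + 40·3 + 50·3 = 690.
Σwᵢyᵢ = 70·8 + 50·8 + 40·4 + 50·5 = 1370.
x* = 690/210 = 3.29, y* = 1370/210 = 6.52.

(3.29, 6.52)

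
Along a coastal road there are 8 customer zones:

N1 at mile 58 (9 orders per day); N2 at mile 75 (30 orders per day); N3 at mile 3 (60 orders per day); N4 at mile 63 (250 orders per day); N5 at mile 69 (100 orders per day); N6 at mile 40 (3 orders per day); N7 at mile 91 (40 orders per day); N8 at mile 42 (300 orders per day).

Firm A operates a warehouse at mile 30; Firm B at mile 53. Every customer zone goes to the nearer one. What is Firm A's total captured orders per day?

The indifferent point is the midpoint (30+53)/2 = 41.5; customer zones left of it (closer to Firm A at 30) go to Firm A, those right go to Firm B.
  N3 at 3 (w=60) → Firm A
  N6 at 40 (w=3) → Firm A
  N8 at 42 (w=300) → Firm B
  N1 at 58 (w=9) → Firm B
  N4 at 63 (w=250) → Firm B
  N5 at 69 (w=100) → Firm B
  N2 at 75 (w=30) → Firm B
  N7 at 91 (w=40) → Firm B
Firm A captures 63; Firm B captures 729.

63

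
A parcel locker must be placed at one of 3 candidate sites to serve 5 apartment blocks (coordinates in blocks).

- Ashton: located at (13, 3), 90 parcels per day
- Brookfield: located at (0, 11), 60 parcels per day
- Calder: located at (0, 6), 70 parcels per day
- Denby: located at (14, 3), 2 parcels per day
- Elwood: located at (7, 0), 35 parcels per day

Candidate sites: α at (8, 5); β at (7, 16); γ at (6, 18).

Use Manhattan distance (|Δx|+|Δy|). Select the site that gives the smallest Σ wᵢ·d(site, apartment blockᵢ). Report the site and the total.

α, total 2326 blocks

Total weighted distance at each candidate:
  α (8, 5): total = 2326
  β (7, 16): total = 4220
  γ (6, 18): total = 4731
Minimum is at α with total 2326 blocks.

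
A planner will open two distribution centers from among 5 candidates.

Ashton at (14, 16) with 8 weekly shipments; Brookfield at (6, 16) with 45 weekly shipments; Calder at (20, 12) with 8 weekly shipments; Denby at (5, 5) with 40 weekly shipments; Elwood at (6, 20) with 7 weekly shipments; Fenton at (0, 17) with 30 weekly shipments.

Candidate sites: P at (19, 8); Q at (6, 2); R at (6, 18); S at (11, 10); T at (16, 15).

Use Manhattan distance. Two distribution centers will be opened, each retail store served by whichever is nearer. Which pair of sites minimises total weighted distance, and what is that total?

{Q, R}, total 714

Evaluate every pair (each demand assigned to the nearer of the two):
  {Q, R}: total = 714
  {R, S}: total = 914
  {R, T}: total = 954
  {P, R}: total = 994
  {Q, T}: total = 1380
  {Q, S}: total = 1460
  {S, T}: total = 1660
  {P, Q}: total = 1690
  {P, S}: total = 1692
  {P, T}: total = 1884
Best pair: {Q, R} with total 714.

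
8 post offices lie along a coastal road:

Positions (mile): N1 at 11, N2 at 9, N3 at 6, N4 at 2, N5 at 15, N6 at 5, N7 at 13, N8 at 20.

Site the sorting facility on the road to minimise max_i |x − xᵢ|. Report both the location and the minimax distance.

location 11, max distance 9

The 1-center on a line is the midpoint of the two extreme points: leftmost at 2, rightmost at 20.
Optimal location = (2 + 20)/2 = 11; maximum distance = (20 − 2)/2 = 9.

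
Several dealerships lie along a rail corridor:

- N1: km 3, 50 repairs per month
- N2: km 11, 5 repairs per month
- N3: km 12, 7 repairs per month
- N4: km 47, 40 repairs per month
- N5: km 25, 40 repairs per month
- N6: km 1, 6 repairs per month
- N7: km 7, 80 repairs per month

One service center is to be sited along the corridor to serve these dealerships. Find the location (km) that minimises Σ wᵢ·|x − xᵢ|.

x = 7

For a sum of weighted absolute distances on a line, the optimum is the weighted median (not the mean). Total weight W = 228; half-weight = 114.
Sort by position and accumulate weight:
  km 1 (N6, w=6) → cum 6
  km 3 (N1, w=50) → cum 56
  km 7 (N7, w=80) → cum 136  ≥ 114 → median here
  km 11 (N2, w=5) → cum 141
  km 12 (N3, w=7) → cum 148
  km 25 (N5, w=40) → cum 188
  km 47 (N4, w=40) → cum 228
Optimal location: km 7.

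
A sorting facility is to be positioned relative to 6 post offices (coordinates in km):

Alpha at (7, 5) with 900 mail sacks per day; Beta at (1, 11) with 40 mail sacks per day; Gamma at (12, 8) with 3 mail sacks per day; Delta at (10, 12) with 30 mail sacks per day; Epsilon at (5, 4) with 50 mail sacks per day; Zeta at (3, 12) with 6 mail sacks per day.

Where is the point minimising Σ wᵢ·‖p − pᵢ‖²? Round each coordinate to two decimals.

The minimiser of Σwᵢ‖p−pᵢ‖² is the weighted centroid p* = (Σwᵢpᵢ)/(Σwᵢ).
Σwᵢ = 1029.
Σwᵢxᵢ = 900·7 + 40·1 + 3·12 + 30·10 + 50·5 + 6·3 = 6944.
Σwᵢyᵢ = 900·5 + 40·11 + 3·8 + 30·12 + 50·4 + 6·12 = 5596.
x* = 6944/1029 = 6.75, y* = 5596/1029 = 5.44.

(6.75, 5.44)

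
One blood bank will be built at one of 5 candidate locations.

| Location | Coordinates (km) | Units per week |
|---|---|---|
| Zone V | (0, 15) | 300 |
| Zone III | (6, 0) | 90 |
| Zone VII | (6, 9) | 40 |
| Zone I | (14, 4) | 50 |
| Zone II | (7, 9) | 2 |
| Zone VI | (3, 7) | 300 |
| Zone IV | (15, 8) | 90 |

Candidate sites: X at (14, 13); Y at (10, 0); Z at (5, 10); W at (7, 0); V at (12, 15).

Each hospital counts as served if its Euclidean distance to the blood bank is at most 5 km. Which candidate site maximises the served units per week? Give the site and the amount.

Coverage radius r = 5 km; a point is covered iff (Δx)²+(Δy)² ≤ 5² = 25.
  X (14, 13): covers {none} → 0
  Y (10, 0): covers {Zone III} → 90
  Z (5, 10): covers {Zone VII, Zone II, Zone VI} → 342
  W (7, 0): covers {Zone III} → 90
  V (12, 15): covers {none} → 0
Maximum coverage at Z: 342 units per week.

Z, covering 342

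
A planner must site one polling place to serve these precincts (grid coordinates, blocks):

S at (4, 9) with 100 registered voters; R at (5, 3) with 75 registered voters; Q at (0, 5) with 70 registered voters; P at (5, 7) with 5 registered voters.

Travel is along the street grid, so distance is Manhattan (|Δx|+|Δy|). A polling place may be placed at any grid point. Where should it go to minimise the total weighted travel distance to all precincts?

Manhattan distance separates: Σwᵢ(|x−xᵢ|+|y−yᵢ|) = Σwᵢ|x−xᵢ| + Σwᵢ|y−yᵢ|, so x and y are optimised independently as 1-D weighted medians.
Total weight W = 250; half = 125.
x-coordinate, sorted with cumulative weight:
  x=0 (Q, w=70) cum 70
  x=4 (S, w=100) cum 170  ← median
  x=5 (R, w=75) cum 245
  x=5 (P, w=5) cum 250
⇒ x* = 4
y-coordinate, sorted with cumulative weight:
  y=3 (R, w=75) cum 75
  y=5 (Q, w=70) cum 145  ← median
  y=7 (P, w=5) cum 150
  y=9 (S, w=100) cum 250
⇒ y* = 5

(4, 5)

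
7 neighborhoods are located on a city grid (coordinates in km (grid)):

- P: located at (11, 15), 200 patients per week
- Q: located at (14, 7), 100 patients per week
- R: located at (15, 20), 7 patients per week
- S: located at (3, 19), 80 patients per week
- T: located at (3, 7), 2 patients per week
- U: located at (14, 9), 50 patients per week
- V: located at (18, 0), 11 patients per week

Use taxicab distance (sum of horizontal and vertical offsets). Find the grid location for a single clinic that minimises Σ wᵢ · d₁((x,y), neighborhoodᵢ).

Manhattan distance separates: Σwᵢ(|x−xᵢ|+|y−yᵢ|) = Σwᵢ|x−xᵢ| + Σwᵢ|y−yᵢ|, so x and y are optimised independently as 1-D weighted medians.
Total weight W = 450; half = 225.
x-coordinate, sorted with cumulative weight:
  x=3 (S, w=80) cum 80
  x=3 (T, w=2) cum 82
  x=11 (P, w=200) cum 282  ← median
  x=14 (Q, w=100) cum 382
  x=14 (U, w=50) cum 432
  x=15 (R, w=7) cum 439
  x=18 (V, w=11) cum 450
⇒ x* = 11
y-coordinate, sorted with cumulative weight:
  y=0 (V, w=11) cum 11
  y=7 (Q, w=100) cum 111
  y=7 (T, w=2) cum 113
  y=9 (U, w=50) cum 163
  y=15 (P, w=200) cum 363  ← median
  y=19 (S, w=80) cum 443
  y=20 (R, w=7) cum 450
⇒ y* = 15

(11, 15)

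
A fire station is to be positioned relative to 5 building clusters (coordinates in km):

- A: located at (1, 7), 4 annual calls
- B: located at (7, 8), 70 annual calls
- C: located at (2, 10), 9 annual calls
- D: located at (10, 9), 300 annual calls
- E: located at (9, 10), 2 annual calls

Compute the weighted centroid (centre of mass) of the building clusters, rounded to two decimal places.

The minimiser of Σwᵢ‖p−pᵢ‖² is the weighted centroid p* = (Σwᵢpᵢ)/(Σwᵢ).
Σwᵢ = 385.
Σwᵢxᵢ = 4·1 + 70·7 + 9·2 + 300·10 + 2·9 = 3530.
Σwᵢyᵢ = 4·7 + 70·8 + 9·10 + 300·9 + 2·10 = 3398.
x* = 3530/385 = 9.17, y* = 3398/385 = 8.83.

(9.17, 8.83)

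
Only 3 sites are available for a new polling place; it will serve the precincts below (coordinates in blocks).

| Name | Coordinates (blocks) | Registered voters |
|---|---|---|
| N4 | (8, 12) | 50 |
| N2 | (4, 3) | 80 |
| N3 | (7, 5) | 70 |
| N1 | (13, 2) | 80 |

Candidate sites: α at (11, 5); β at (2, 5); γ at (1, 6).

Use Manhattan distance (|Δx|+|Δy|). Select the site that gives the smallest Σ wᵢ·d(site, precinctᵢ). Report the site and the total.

Total weighted distance at each candidate:
  α (11, 5): total = 1900
  β (2, 5): total = 2440
  γ (1, 6): total = 2900
Minimum is at α with total 1900 blocks.

α, total 1900 blocks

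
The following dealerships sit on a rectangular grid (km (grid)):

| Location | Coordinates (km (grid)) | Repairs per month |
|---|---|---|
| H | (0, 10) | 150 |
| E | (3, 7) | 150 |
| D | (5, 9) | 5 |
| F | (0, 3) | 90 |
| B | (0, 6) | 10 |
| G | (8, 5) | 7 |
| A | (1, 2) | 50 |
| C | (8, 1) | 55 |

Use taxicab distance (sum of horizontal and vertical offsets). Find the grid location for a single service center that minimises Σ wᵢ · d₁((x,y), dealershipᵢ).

(1, 7)

Manhattan distance separates: Σwᵢ(|x−xᵢ|+|y−yᵢ|) = Σwᵢ|x−xᵢ| + Σwᵢ|y−yᵢ|, so x and y are optimised independently as 1-D weighted medians.
Total weight W = 517; half = 258.5.
x-coordinate, sorted with cumulative weight:
  x=0 (H, w=150) cum 150
  x=0 (F, w=90) cum 240
  x=0 (B, w=10) cum 250
  x=1 (A, w=50) cum 300  ← median
  x=3 (E, w=150) cum 450
  x=5 (D, w=5) cum 455
  x=8 (G, w=7) cum 462
  x=8 (C, w=55) cum 517
⇒ x* = 1
y-coordinate, sorted with cumulative weight:
  y=1 (C, w=55) cum 55
  y=2 (A, w=50) cum 105
  y=3 (F, w=90) cum 195
  y=5 (G, w=7) cum 202
  y=6 (B, w=10) cum 212
  y=7 (E, w=150) cum 362  ← median
  y=9 (D, w=5) cum 367
  y=10 (H, w=150) cum 517
⇒ y* = 7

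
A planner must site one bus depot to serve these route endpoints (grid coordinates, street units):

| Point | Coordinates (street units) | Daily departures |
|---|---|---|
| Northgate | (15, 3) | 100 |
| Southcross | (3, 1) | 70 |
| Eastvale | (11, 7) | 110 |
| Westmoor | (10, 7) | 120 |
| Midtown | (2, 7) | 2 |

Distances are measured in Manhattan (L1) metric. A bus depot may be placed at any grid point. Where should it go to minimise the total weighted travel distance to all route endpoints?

Manhattan distance separates: Σwᵢ(|x−xᵢ|+|y−yᵢ|) = Σwᵢ|x−xᵢ| + Σwᵢ|y−yᵢ|, so x and y are optimised independently as 1-D weighted medians.
Total weight W = 402; half = 201.
x-coordinate, sorted with cumulative weight:
  x=2 (Midtown, w=2) cum 2
  x=3 (Southcross, w=70) cum 72
  x=10 (Westmoor, w=120) cum 192
  x=11 (Eastvale, w=110) cum 302  ← median
  x=15 (Northgate, w=100) cum 402
⇒ x* = 11
y-coordinate, sorted with cumulative weight:
  y=1 (Southcross, w=70) cum 70
  y=3 (Northgate, w=100) cum 170
  y=7 (Eastvale, w=110) cum 280  ← median
  y=7 (Westmoor, w=120) cum 400
  y=7 (Midtown, w=2) cum 402
⇒ y* = 7

(11, 7)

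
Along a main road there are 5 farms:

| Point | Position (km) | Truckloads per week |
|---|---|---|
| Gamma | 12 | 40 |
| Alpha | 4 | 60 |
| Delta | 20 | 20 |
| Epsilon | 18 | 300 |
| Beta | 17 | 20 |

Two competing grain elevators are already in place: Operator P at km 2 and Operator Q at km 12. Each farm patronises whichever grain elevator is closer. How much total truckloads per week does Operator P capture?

60

The indifferent point is the midpoint (2+12)/2 = 7; farms left of it (closer to Operator P at 2) go to Operator P, those right go to Operator Q.
  Alpha at 4 (w=60) → Operator P
  Gamma at 12 (w=40) → Operator Q
  Beta at 17 (w=20) → Operator Q
  Epsilon at 18 (w=300) → Operator Q
  Delta at 20 (w=20) → Operator Q
Operator P captures 60; Operator Q captures 380.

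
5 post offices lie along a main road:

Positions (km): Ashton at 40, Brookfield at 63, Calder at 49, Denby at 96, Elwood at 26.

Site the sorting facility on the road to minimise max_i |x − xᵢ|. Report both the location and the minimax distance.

The 1-center on a line is the midpoint of the two extreme points: leftmost at 26, rightmost at 96.
Optimal location = (26 + 96)/2 = 61; maximum distance = (96 − 26)/2 = 35.

location 61, max distance 35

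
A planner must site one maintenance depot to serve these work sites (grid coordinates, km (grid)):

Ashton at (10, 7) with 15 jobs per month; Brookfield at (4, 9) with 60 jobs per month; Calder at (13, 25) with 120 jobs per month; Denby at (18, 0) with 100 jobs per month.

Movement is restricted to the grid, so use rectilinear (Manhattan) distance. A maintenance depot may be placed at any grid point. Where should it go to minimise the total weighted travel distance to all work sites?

Manhattan distance separates: Σwᵢ(|x−xᵢ|+|y−yᵢ|) = Σwᵢ|x−xᵢ| + Σwᵢ|y−yᵢ|, so x and y are optimised independently as 1-D weighted medians.
Total weight W = 295; half = 147.5.
x-coordinate, sorted with cumulative weight:
  x=4 (Brookfield, w=60) cum 60
  x=10 (Ashton, w=15) cum 75
  x=13 (Calder, w=120) cum 195  ← median
  x=18 (Denby, w=100) cum 295
⇒ x* = 13
y-coordinate, sorted with cumulative weight:
  y=0 (Denby, w=100) cum 100
  y=7 (Ashton, w=15) cum 115
  y=9 (Brookfield, w=60) cum 175  ← median
  y=25 (Calder, w=120) cum 295
⇒ y* = 9

(13, 9)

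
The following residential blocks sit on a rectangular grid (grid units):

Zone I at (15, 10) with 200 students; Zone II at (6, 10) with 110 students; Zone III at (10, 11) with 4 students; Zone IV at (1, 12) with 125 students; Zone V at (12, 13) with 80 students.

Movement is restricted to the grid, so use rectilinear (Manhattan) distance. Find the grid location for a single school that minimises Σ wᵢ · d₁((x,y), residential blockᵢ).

(12, 10)

Manhattan distance separates: Σwᵢ(|x−xᵢ|+|y−yᵢ|) = Σwᵢ|x−xᵢ| + Σwᵢ|y−yᵢ|, so x and y are optimised independently as 1-D weighted medians.
Total weight W = 519; half = 259.5.
x-coordinate, sorted with cumulative weight:
  x=1 (Zone IV, w=125) cum 125
  x=6 (Zone II, w=110) cum 235
  x=10 (Zone III, w=4) cum 239
  x=12 (Zone V, w=80) cum 319  ← median
  x=15 (Zone I, w=200) cum 519
⇒ x* = 12
y-coordinate, sorted with cumulative weight:
  y=10 (Zone I, w=200) cum 200
  y=10 (Zone II, w=110) cum 310  ← median
  y=11 (Zone III, w=4) cum 314
  y=12 (Zone IV, w=125) cum 439
  y=13 (Zone V, w=80) cum 519
⇒ y* = 10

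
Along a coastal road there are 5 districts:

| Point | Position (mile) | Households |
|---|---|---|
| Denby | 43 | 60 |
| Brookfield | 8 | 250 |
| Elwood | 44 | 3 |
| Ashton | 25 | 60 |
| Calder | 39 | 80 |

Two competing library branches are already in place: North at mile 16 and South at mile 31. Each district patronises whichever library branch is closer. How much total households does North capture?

250

The indifferent point is the midpoint (16+31)/2 = 23.5; districts left of it (closer to North at 16) go to North, those right go to South.
  Brookfield at 8 (w=250) → North
  Ashton at 25 (w=60) → South
  Calder at 39 (w=80) → South
  Denby at 43 (w=60) → South
  Elwood at 44 (w=3) → South
North captures 250; South captures 203.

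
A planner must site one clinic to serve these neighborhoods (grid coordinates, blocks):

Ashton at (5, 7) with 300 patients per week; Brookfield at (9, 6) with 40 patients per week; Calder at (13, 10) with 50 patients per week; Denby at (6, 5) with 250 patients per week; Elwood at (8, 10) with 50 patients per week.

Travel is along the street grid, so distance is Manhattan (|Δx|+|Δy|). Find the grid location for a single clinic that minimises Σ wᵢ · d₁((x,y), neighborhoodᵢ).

(6, 7)

Manhattan distance separates: Σwᵢ(|x−xᵢ|+|y−yᵢ|) = Σwᵢ|x−xᵢ| + Σwᵢ|y−yᵢ|, so x and y are optimised independently as 1-D weighted medians.
Total weight W = 690; half = 345.
x-coordinate, sorted with cumulative weight:
  x=5 (Ashton, w=300) cum 300
  x=6 (Denby, w=250) cum 550  ← median
  x=8 (Elwood, w=50) cum 600
  x=9 (Brookfield, w=40) cum 640
  x=13 (Calder, w=50) cum 690
⇒ x* = 6
y-coordinate, sorted with cumulative weight:
  y=5 (Denby, w=250) cum 250
  y=6 (Brookfield, w=40) cum 290
  y=7 (Ashton, w=300) cum 590  ← median
  y=10 (Calder, w=50) cum 640
  y=10 (Elwood, w=50) cum 690
⇒ y* = 7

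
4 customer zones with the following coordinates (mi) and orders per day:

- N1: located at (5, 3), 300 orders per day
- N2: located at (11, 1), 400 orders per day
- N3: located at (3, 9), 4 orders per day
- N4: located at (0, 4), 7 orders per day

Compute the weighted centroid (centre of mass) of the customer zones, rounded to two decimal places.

(8.32, 1.92)

The minimiser of Σwᵢ‖p−pᵢ‖² is the weighted centroid p* = (Σwᵢpᵢ)/(Σwᵢ).
Σwᵢ = 711.
Σwᵢxᵢ = 300·5 + 400·11 + 4·3 + 7·0 = 5912.
Σwᵢyᵢ = 300·3 + 400·1 + 4·9 + 7·4 = 1364.
x* = 5912/711 = 8.32, y* = 1364/711 = 1.92.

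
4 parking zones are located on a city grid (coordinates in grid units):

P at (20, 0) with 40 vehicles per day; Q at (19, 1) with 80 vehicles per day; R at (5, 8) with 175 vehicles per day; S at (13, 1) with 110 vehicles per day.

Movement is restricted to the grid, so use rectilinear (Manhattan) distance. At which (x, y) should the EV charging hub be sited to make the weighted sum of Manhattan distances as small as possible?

(13, 1)

Manhattan distance separates: Σwᵢ(|x−xᵢ|+|y−yᵢ|) = Σwᵢ|x−xᵢ| + Σwᵢ|y−yᵢ|, so x and y are optimised independently as 1-D weighted medians.
Total weight W = 405; half = 202.5.
x-coordinate, sorted with cumulative weight:
  x=5 (R, w=175) cum 175
  x=13 (S, w=110) cum 285  ← median
  x=19 (Q, w=80) cum 365
  x=20 (P, w=40) cum 405
⇒ x* = 13
y-coordinate, sorted with cumulative weight:
  y=0 (P, w=40) cum 40
  y=1 (Q, w=80) cum 120
  y=1 (S, w=110) cum 230  ← median
  y=8 (R, w=175) cum 405
⇒ y* = 1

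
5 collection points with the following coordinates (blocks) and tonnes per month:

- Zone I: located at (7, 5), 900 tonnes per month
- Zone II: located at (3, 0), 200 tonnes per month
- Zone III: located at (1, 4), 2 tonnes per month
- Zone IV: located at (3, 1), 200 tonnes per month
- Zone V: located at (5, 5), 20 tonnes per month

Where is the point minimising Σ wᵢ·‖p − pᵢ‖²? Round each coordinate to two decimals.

The minimiser of Σwᵢ‖p−pᵢ‖² is the weighted centroid p* = (Σwᵢpᵢ)/(Σwᵢ).
Σwᵢ = 1322.
Σwᵢxᵢ = 900·7 + 200·3 + 2·1 + 200·3 + 20·5 = 7602.
Σwᵢyᵢ = 900·5 + 200·0 + 2·4 + 200·1 + 20·5 = 4808.
x* = 7602/1322 = 5.75, y* = 4808/1322 = 3.64.

(5.75, 3.64)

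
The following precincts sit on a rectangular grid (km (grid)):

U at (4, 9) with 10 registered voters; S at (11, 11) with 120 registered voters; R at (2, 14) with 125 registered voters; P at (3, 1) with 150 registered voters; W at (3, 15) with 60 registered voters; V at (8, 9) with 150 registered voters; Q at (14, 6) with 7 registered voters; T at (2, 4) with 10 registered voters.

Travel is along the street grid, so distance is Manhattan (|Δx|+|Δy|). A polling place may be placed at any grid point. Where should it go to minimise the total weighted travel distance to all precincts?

(3, 9)

Manhattan distance separates: Σwᵢ(|x−xᵢ|+|y−yᵢ|) = Σwᵢ|x−xᵢ| + Σwᵢ|y−yᵢ|, so x and y are optimised independently as 1-D weighted medians.
Total weight W = 632; half = 316.
x-coordinate, sorted with cumulative weight:
  x=2 (R, w=125) cum 125
  x=2 (T, w=10) cum 135
  x=3 (P, w=150) cum 285
  x=3 (W, w=60) cum 345  ← median
  x=4 (U, w=10) cum 355
  x=8 (V, w=150) cum 505
  x=11 (S, w=120) cum 625
  x=14 (Q, w=7) cum 632
⇒ x* = 3
y-coordinate, sorted with cumulative weight:
  y=1 (P, w=150) cum 150
  y=4 (T, w=10) cum 160
  y=6 (Q, w=7) cum 167
  y=9 (U, w=10) cum 177
  y=9 (V, w=150) cum 327  ← median
  y=11 (S, w=120) cum 447
  y=14 (R, w=125) cum 572
  y=15 (W, w=60) cum 632
⇒ y* = 9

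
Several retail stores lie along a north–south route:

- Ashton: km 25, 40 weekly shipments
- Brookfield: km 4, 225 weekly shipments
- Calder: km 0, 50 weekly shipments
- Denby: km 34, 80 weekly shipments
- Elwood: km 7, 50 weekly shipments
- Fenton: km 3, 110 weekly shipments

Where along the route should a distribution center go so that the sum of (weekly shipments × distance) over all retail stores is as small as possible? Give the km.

For a sum of weighted absolute distances on a line, the optimum is the weighted median (not the mean). Total weight W = 555; half-weight = 277.5.
Sort by position and accumulate weight:
  km 0 (Calder, w=50) → cum 50
  km 3 (Fenton, w=110) → cum 160
  km 4 (Brookfield, w=225) → cum 385  ≥ 277.5 → median here
  km 7 (Elwood, w=50) → cum 435
  km 25 (Ashton, w=40) → cum 475
  km 34 (Denby, w=80) → cum 555
Optimal location: km 4.

x = 4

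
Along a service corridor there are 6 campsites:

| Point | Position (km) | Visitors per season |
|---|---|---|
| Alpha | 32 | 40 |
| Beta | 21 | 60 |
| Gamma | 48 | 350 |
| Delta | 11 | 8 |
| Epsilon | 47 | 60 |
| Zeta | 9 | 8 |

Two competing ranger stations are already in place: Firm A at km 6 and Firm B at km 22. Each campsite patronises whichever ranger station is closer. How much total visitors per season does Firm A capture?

16

The indifferent point is the midpoint (6+22)/2 = 14; campsites left of it (closer to Firm A at 6) go to Firm A, those right go to Firm B.
  Zeta at 9 (w=8) → Firm A
  Delta at 11 (w=8) → Firm A
  Beta at 21 (w=60) → Firm B
  Alpha at 32 (w=40) → Firm B
  Epsilon at 47 (w=60) → Firm B
  Gamma at 48 (w=350) → Firm B
Firm A captures 16; Firm B captures 510.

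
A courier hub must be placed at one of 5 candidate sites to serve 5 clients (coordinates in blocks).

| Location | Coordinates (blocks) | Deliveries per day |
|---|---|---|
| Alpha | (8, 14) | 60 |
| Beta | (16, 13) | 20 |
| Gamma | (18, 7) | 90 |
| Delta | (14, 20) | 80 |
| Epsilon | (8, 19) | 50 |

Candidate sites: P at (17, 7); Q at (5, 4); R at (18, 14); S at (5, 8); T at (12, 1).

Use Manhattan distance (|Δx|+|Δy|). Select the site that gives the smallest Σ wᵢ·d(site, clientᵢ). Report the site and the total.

Total weighted distance at each candidate:
  P (17, 7): total = 3520
  Q (5, 4): total = 5520
  R (18, 14): total = 2840
  S (5, 8): total = 4500
  T (12, 1): total = 5200
Minimum is at R with total 2840 blocks.

R, total 2840 blocks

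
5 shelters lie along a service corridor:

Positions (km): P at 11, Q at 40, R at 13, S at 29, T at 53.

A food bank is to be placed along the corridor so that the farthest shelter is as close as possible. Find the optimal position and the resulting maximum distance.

The 1-center on a line is the midpoint of the two extreme points: leftmost at 11, rightmost at 53.
Optimal location = (11 + 53)/2 = 32; maximum distance = (53 − 11)/2 = 21.

location 32, max distance 21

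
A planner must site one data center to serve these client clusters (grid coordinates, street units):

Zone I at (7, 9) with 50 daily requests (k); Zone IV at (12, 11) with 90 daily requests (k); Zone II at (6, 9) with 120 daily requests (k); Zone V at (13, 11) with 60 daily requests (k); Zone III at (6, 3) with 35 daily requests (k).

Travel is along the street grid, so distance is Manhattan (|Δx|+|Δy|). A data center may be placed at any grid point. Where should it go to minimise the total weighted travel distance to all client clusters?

(7, 9)

Manhattan distance separates: Σwᵢ(|x−xᵢ|+|y−yᵢ|) = Σwᵢ|x−xᵢ| + Σwᵢ|y−yᵢ|, so x and y are optimised independently as 1-D weighted medians.
Total weight W = 355; half = 177.5.
x-coordinate, sorted with cumulative weight:
  x=6 (Zone II, w=120) cum 120
  x=6 (Zone III, w=35) cum 155
  x=7 (Zone I, w=50) cum 205  ← median
  x=12 (Zone IV, w=90) cum 295
  x=13 (Zone V, w=60) cum 355
⇒ x* = 7
y-coordinate, sorted with cumulative weight:
  y=3 (Zone III, w=35) cum 35
  y=9 (Zone I, w=50) cum 85
  y=9 (Zone II, w=120) cum 205  ← median
  y=11 (Zone IV, w=90) cum 295
  y=11 (Zone V, w=60) cum 355
⇒ y* = 9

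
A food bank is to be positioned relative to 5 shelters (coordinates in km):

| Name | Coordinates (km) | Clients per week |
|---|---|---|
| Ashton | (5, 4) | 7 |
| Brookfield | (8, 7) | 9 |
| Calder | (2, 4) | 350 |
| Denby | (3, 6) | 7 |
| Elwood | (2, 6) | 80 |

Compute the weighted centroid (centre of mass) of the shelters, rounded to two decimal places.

The minimiser of Σwᵢ‖p−pᵢ‖² is the weighted centroid p* = (Σwᵢpᵢ)/(Σwᵢ).
Σwᵢ = 453.
Σwᵢxᵢ = 7·5 + 9·8 + 350·2 + 7·3 + 80·2 = 988.
Σwᵢyᵢ = 7·4 + 9·7 + 350·4 + 7·6 + 80·6 = 2013.
x* = 988/453 = 2.18, y* = 2013/453 = 4.44.

(2.18, 4.44)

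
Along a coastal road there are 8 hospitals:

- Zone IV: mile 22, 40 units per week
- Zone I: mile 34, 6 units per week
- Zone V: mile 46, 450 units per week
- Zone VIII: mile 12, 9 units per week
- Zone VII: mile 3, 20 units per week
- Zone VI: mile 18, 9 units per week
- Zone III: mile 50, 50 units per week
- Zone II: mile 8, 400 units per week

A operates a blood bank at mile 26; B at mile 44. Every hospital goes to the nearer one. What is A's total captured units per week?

The indifferent point is the midpoint (26+44)/2 = 35; hospitals left of it (closer to A at 26) go to A, those right go to B.
  Zone VII at 3 (w=20) → A
  Zone II at 8 (w=400) → A
  Zone VIII at 12 (w=9) → A
  Zone VI at 18 (w=9) → A
  Zone IV at 22 (w=40) → A
  Zone I at 34 (w=6) → A
  Zone V at 46 (w=450) → B
  Zone III at 50 (w=50) → B
A captures 484; B captures 500.

484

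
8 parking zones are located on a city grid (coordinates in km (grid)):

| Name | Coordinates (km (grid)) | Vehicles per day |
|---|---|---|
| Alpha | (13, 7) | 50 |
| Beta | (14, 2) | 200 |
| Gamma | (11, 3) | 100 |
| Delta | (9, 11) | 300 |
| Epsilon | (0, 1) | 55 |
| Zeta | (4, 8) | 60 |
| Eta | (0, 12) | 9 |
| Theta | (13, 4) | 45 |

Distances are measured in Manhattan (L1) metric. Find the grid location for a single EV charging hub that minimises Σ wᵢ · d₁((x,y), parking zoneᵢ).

Manhattan distance separates: Σwᵢ(|x−xᵢ|+|y−yᵢ|) = Σwᵢ|x−xᵢ| + Σwᵢ|y−yᵢ|, so x and y are optimised independently as 1-D weighted medians.
Total weight W = 819; half = 409.5.
x-coordinate, sorted with cumulative weight:
  x=0 (Epsilon, w=55) cum 55
  x=0 (Eta, w=9) cum 64
  x=4 (Zeta, w=60) cum 124
  x=9 (Delta, w=300) cum 424  ← median
  x=11 (Gamma, w=100) cum 524
  x=13 (Alpha, w=50) cum 574
  x=13 (Theta, w=45) cum 619
  x=14 (Beta, w=200) cum 819
⇒ x* = 9
y-coordinate, sorted with cumulative weight:
  y=1 (Epsilon, w=55) cum 55
  y=2 (Beta, w=200) cum 255
  y=3 (Gamma, w=100) cum 355
  y=4 (Theta, w=45) cum 400
  y=7 (Alpha, w=50) cum 450  ← median
  y=8 (Zeta, w=60) cum 510
  y=11 (Delta, w=300) cum 810
  y=12 (Eta, w=9) cum 819
⇒ y* = 7

(9, 7)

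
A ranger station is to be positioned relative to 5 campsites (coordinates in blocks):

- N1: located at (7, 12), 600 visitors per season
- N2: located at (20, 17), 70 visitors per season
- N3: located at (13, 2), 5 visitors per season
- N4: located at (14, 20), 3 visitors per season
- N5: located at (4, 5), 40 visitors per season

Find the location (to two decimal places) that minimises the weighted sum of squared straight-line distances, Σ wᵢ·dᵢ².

The minimiser of Σwᵢ‖p−pᵢ‖² is the weighted centroid p* = (Σwᵢpᵢ)/(Σwᵢ).
Σwᵢ = 718.
Σwᵢxᵢ = 600·7 + 70·20 + 5·13 + 3·14 + 40·4 = 5867.
Σwᵢyᵢ = 600·12 + 70·17 + 5·2 + 3·20 + 40·5 = 8660.
x* = 5867/718 = 8.17, y* = 8660/718 = 12.06.

(8.17, 12.06)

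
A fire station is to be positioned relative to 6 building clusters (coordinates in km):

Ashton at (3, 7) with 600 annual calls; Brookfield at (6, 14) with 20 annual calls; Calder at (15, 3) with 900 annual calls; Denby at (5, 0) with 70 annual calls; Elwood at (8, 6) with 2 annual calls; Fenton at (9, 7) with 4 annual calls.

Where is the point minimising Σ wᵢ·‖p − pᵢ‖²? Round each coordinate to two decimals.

(9.91, 4.52)

The minimiser of Σwᵢ‖p−pᵢ‖² is the weighted centroid p* = (Σwᵢpᵢ)/(Σwᵢ).
Σwᵢ = 1596.
Σwᵢxᵢ = 600·3 + 20·6 + 900·15 + 70·5 + 2·8 + 4·9 = 15822.
Σwᵢyᵢ = 600·7 + 20·14 + 900·3 + 70·0 + 2·6 + 4·7 = 7220.
x* = 15822/1596 = 9.91, y* = 7220/1596 = 4.52.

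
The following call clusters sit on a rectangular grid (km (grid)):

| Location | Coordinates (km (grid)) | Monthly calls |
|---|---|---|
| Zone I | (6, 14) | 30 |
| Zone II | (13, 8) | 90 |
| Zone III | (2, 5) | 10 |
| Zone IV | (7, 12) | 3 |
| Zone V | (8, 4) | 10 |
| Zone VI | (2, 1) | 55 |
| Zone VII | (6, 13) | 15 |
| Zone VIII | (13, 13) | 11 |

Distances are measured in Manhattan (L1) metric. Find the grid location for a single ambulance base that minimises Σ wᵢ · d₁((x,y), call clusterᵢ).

(7, 8)

Manhattan distance separates: Σwᵢ(|x−xᵢ|+|y−yᵢ|) = Σwᵢ|x−xᵢ| + Σwᵢ|y−yᵢ|, so x and y are optimised independently as 1-D weighted medians.
Total weight W = 224; half = 112.
x-coordinate, sorted with cumulative weight:
  x=2 (Zone III, w=10) cum 10
  x=2 (Zone VI, w=55) cum 65
  x=6 (Zone I, w=30) cum 95
  x=6 (Zone VII, w=15) cum 110
  x=7 (Zone IV, w=3) cum 113  ← median
  x=8 (Zone V, w=10) cum 123
  x=13 (Zone II, w=90) cum 213
  x=13 (Zone VIII, w=11) cum 224
⇒ x* = 7
y-coordinate, sorted with cumulative weight:
  y=1 (Zone VI, w=55) cum 55
  y=4 (Zone V, w=10) cum 65
  y=5 (Zone III, w=10) cum 75
  y=8 (Zone II, w=90) cum 165  ← median
  y=12 (Zone IV, w=3) cum 168
  y=13 (Zone VII, w=15) cum 183
  y=13 (Zone VIII, w=11) cum 194
  y=14 (Zone I, w=30) cum 224
⇒ y* = 8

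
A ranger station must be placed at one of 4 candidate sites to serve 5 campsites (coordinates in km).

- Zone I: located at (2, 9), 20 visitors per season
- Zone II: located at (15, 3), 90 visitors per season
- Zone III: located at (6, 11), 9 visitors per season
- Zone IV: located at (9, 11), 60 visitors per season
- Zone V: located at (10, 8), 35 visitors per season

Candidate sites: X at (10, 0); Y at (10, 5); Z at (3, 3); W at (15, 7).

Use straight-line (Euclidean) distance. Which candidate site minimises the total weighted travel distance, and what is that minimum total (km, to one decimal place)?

Y, total 1198.4 km

Total weighted distance at each candidate:
  X (10, 0): total = 1813.7
  Y (10, 5): total = 1198.4
  Z (3, 3): total = 2179.6
  W (15, 7): total = 1322.8
Minimum is at Y with total 1198.4 km.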